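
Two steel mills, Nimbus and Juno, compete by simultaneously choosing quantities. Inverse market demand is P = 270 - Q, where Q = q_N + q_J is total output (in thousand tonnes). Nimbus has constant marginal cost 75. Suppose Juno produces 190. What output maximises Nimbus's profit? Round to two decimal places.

2.50

With the rival's output fixed at 190, Nimbus's profit is π_N = (270 - 190 - q_N)q_N - (75q_N) = (80 - q_N)q_N - (75q_N).
∂π_N/∂q_N = 5 - 2q_N = 0, so q_N = 5/2.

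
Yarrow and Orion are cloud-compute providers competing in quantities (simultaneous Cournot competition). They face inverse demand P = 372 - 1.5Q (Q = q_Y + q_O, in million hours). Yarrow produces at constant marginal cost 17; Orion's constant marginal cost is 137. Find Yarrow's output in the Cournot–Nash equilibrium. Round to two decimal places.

105.56

Yarrow's profit: π_Y = (372 - 1.5Q)q_Y - (17q_Y). Setting ∂π_Y/∂q_Y = 0: 355 - 3q_Y - (3/2)(q_O) = 0.
Orion's first-order condition: 235 - 3q_O - (3/2)(q_Y) = 0.
So q_Y = (355 - (3/2)q_O)/3 and q_O = (235 - (3/2)q_Y)/3.
Solving the pair: q_Y = 950/9, q_O = 230/9.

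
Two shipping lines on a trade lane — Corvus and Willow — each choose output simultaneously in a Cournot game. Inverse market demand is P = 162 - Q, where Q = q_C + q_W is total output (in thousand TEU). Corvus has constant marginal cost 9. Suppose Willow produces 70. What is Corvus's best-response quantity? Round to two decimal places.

41.50

With the rival's output fixed at 70, Corvus's profit is π_C = (162 - 70 - q_C)q_C - (9q_C) = (92 - q_C)q_C - (9q_C).
∂π_C/∂q_C = 83 - 2q_C = 0, so q_C = 83/2.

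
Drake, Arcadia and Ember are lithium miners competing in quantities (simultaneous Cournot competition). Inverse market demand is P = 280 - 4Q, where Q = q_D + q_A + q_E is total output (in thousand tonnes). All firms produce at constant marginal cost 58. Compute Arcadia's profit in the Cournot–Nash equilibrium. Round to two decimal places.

770.06

Each firm earns π_i = (280 - 4Q)q_i - 58q_i.
First-order condition (treating rivals' output as given): 222 - 8q_i - 4·Σ_{j≠i} q_j = 0.
By symmetry each firm produces the same amount; substituting Σ_{j≠i} q_j = 2q_i yields q_i = 222/16 = 111/8.
Price P = 280 - 4·(333/8) = 227/2.
Arcadia's profit: (227/2 - 58)·(111/8) = 770.0625.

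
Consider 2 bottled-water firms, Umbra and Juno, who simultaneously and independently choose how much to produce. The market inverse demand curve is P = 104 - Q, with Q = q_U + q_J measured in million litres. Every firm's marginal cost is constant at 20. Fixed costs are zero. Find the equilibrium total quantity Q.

Each firm earns π_i = (104 - Q)q_i - 20q_i.
Setting ∂π_i/∂q_i = 0 with rivals' quantities fixed: 84 - 2q_i - q_j = 0.
With identical firms every q_j equals q_i, so q_j = q_i and 84 = 3q_i, giving q_i = 28.
Total output Q = 28 + 28 = 56.

56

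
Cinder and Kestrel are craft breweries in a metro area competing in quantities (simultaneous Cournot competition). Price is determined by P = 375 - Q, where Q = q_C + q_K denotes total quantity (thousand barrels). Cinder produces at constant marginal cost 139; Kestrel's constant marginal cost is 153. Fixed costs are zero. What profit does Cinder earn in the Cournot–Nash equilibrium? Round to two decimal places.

Cinder's profit: π_C = (375 - Q)q_C - (139q_C). Setting ∂π_C/∂q_C = 0: 236 - 2q_C - (q_K) = 0.
Kestrel's first-order condition: 222 - 2q_K - (q_C) = 0.
Rearranging gives the reaction functions q_C = (236 - q_K)/2 and q_K = (222 - q_C)/2.
Solving the pair: q_C = 250/3, q_K = 208/3.
Price P = 375 - 458/3 = 667/3.
Cinder's profit: (667/3 - 139)·(250/3) = 6944.4444.

6944.44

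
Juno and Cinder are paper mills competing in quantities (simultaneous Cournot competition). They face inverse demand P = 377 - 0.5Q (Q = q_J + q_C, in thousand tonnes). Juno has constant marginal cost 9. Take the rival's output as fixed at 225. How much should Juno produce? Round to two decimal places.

255.50

With the rival's output fixed at 225, Juno's profit is π_J = (377 - (1/2)·225 - (1/2)q_J)q_J - (9q_J) = (529/2 - (1/2)q_J)q_J - (9q_J).
∂π_J/∂q_J = 511/2 - q_J = 0, so q_J = 511/2.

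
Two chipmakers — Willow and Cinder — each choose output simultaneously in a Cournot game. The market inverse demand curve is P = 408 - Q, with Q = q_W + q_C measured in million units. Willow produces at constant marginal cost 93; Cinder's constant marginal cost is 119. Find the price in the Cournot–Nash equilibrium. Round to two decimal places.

206.67

Willow's profit: π_W = (408 - Q)q_W - (93q_W). Setting ∂π_W/∂q_W = 0: 315 - 2q_W - (q_C) = 0.
Cinder's first-order condition: 289 - 2q_C - (q_W) = 0.
Rearranging gives the reaction functions q_W = (315 - q_C)/2 and q_C = (289 - q_W)/2.
Solving the pair: q_W = 341/3, q_C = 263/3.
Total output Q = 604/3, so price P = 408 - 604/3 = 620/3.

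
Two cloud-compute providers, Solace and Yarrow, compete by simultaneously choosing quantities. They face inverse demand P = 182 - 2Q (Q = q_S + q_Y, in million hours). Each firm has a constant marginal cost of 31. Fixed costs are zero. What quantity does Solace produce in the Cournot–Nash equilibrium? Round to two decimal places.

Each firm earns π_i = (182 - 2Q)q_i - 31q_i.
Setting ∂π_i/∂q_i = 0 with rivals' quantities fixed: 151 - 4q_i - 2q_j = 0.
With identical firms every q_j equals q_i, so q_j = q_i and 151 = 6q_i, giving q_i = 151/6.

25.17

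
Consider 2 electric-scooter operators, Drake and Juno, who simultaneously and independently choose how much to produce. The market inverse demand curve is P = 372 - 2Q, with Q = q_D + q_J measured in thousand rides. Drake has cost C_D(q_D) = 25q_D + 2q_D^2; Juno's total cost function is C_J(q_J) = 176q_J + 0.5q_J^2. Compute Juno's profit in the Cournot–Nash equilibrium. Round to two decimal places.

Drake's profit: π_D = (372 - 2Q)q_D - (25q_D + 2q_D²). Setting ∂π_D/∂q_D = 0: 347 - 8q_D - 2(q_J) = 0.
Juno's profit: π_J = (372 - 2Q)q_J - (176q_J + (1/2)q_J²). Setting ∂π_J/∂q_J = 0: 196 - 5q_J - 2(q_D) = 0.
Rearranging gives the reaction functions q_D = (347 - 2q_J)/8 and q_J = (196 - 2q_D)/5.
Solving the pair: q_D = 1343/36, q_J = 437/18.
Price P = 372 - 2·(739/12) = 1493/6.
Juno's profit: (1493/6)·(437/18) - 176·(437/18) - (1/2)(437/18)² = 1473.5262.

1473.53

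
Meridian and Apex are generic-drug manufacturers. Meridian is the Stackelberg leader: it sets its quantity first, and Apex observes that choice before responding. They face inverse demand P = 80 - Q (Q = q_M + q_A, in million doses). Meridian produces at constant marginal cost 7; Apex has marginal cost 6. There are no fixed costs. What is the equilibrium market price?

The follower Apex best-responds to any q_M: π_A = (80 - Q)q_A - 6q_A.
Setting the follower's marginal profit to zero, 74 - q_M - 2q_A = 0, i.e. q_A = (74 - q_M)/2.
Meridian substitutes q_A(q_M) into its own profit: π_M = q_M(80 - q_M - (74 - q_M)/2) - 7q_M = (43 - (1/2)q_M)q_M - 7q_M.
Leader FOC: 36 - q_M = 0, so q_M = 36.
Then q_A = (74 - 36)/2 = 19.
Total output Q = 55, so price P = 80 - 55 = 25.

25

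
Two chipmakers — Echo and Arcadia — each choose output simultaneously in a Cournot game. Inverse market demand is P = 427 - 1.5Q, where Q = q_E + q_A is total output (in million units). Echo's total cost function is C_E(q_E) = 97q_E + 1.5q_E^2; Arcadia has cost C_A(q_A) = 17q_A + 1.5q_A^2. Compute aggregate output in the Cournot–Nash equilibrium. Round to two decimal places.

98.67

Echo's profit: π_E = (427 - 1.5Q)q_E - (97q_E + (3/2)q_E²). Setting ∂π_E/∂q_E = 0: 330 - 6q_E - (3/2)(q_A) = 0.
Arcadia's profit: π_A = (427 - 1.5Q)q_A - (17q_A + (3/2)q_A²). Setting ∂π_A/∂q_A = 0: 410 - 6q_A - (3/2)(q_E) = 0.
Rearranging gives the reaction functions q_E = (330 - (3/2)q_A)/6 and q_A = (410 - (3/2)q_E)/6.
Substituting one into the other gives q_E = 364/9 and q_A = 524/9.
Total output Q = 364/9 + 524/9 = 296/3.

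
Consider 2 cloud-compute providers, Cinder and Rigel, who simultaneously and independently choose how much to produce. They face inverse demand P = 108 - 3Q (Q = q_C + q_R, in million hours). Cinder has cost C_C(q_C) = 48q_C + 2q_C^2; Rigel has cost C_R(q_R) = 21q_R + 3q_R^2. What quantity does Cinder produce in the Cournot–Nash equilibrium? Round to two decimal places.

4.14

Cinder's profit: π_C = (108 - 3Q)q_C - (48q_C + 2q_C²). Setting ∂π_C/∂q_C = 0: 60 - 10q_C - 3(q_R) = 0.
Rigel's profit: π_R = (108 - 3Q)q_R - (21q_R + 3q_R²). Setting ∂π_R/∂q_R = 0: 87 - 12q_R - 3(q_C) = 0.
Rearranging gives the reaction functions q_C = (60 - 3q_R)/10 and q_R = (87 - 3q_C)/12.
Substituting one into the other gives q_C = 153/37 and q_R = 230/37.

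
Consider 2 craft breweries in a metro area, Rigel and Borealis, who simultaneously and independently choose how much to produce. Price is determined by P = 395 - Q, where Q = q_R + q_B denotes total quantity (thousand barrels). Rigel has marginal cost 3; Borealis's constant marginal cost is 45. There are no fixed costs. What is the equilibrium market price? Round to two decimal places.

147.67

Rigel's profit: π_R = (395 - Q)q_R - (3q_R). Setting ∂π_R/∂q_R = 0: 392 - 2q_R - (q_B) = 0.
Borealis's profit: π_B = (395 - Q)q_B - (45q_B). Setting ∂π_B/∂q_B = 0: 350 - 2q_B - (q_R) = 0.
So q_R = (392 - q_B)/2 and q_B = (350 - q_R)/2.
Solving the pair: q_R = 434/3, q_B = 308/3.
Total output Q = 742/3, so price P = 395 - 742/3 = 443/3.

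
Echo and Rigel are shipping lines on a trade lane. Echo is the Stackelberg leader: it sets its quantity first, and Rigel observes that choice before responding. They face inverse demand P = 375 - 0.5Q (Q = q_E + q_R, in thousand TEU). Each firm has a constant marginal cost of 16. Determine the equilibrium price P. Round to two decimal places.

Solve by backward induction. Given q_E, the follower Rigel maximises π_R = (375 - (1/2)q_E - (1/2)q_R)q_R - 16q_R.
Setting the follower's marginal profit to zero, 359 - (1/2)q_E - q_R = 0, i.e. q_R = (359 - (1/2)q_E).
Echo substitutes q_R(q_E) into its own profit: π_E = q_E(375 - (1/2)q_E - (359 - (1/2)q_E)/2) - 16q_E = (391/2 - (1/4)q_E)q_E - 16q_E.
Maximising: ∂π_E/∂q_E = 359/2 - (1/2)q_E = 0, giving q_E = 359.
Then q_R = (359 - (1/2)·359) = 359/2.
Total output Q = 1077/2, so price P = 375 - (1/2)·(1077/2) = 423/4.

105.75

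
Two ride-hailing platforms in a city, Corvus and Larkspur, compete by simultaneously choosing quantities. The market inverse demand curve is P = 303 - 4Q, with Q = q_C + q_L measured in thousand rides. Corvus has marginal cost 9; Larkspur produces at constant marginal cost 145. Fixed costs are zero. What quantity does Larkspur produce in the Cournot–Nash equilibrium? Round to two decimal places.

Corvus's profit: π_C = (303 - 4Q)q_C - (9q_C). Setting ∂π_C/∂q_C = 0: 294 - 8q_C - 4(q_L) = 0.
Larkspur's profit: π_L = (303 - 4Q)q_L - (145q_L). Setting ∂π_L/∂q_L = 0: 158 - 8q_L - 4(q_C) = 0.
Rearranging gives the reaction functions q_C = (294 - 4q_L)/8 and q_L = (158 - 4q_C)/8.
Solving the pair: q_C = 215/6, q_L = 11/6.

1.83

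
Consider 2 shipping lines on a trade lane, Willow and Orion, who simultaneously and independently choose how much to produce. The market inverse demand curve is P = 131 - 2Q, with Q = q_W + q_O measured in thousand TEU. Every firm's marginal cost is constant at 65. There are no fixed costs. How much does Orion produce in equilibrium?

A representative firm's profit is π_i = q_i(131 - 2Q) - 65q_i.
Setting ∂π_i/∂q_i = 0 with rivals' quantities fixed: 66 - 4q_i - 2q_j = 0.
By symmetry each firm produces the same amount; substituting q_j = q_i yields q_i = 66/6 = 11.

11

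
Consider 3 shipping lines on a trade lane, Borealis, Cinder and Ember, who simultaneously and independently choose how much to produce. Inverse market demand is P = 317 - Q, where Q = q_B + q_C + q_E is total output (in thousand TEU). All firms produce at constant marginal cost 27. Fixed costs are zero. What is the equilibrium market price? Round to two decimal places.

99.50

Each firm earns π_i = (317 - Q)q_i - 27q_i.
First-order condition (treating rivals' output as given): 290 - 2q_i - Σ_{j≠i} q_j = 0.
By symmetry each firm produces the same amount; substituting Σ_{j≠i} q_j = 2q_i yields q_i = 290/4 = 145/2.
Total output Q = 435/2, so price P = 317 - 435/2 = 199/2.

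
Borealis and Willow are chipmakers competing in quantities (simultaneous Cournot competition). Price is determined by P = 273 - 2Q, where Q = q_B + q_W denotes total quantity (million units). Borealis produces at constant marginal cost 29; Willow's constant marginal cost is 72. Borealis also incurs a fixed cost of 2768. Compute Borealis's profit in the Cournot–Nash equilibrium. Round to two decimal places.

1808.06

Borealis's profit: π_B = (273 - 2Q)q_B - (29q_B). Setting ∂π_B/∂q_B = 0: 244 - 4q_B - 2(q_W) = 0.
Willow's profit: π_W = (273 - 2Q)q_W - (72q_W). Setting ∂π_W/∂q_W = 0: 201 - 4q_W - 2(q_B) = 0.
Rearranging gives the reaction functions q_B = (244 - 2q_W)/4 and q_W = (201 - 2q_B)/4.
Substituting one into the other gives q_B = 287/6 and q_W = 79/3.
Price P = 273 - 2·(445/6) = 374/3.
Borealis's profit: (374/3 - 29)·(287/6) - 2768 = 1808.0556.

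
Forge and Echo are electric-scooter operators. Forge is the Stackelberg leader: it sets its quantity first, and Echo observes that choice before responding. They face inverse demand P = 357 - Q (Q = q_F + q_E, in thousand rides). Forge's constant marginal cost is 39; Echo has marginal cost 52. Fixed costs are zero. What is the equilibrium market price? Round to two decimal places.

The follower Echo best-responds to any q_F: π_E = (357 - Q)q_E - 52q_E.
Follower FOC: 305 - q_F - 2q_E = 0, so q_E(q_F) = (305 - q_F)/2.
The leader anticipates this reaction. Substituting into P = 357 - Q gives P = 409/2 - (1/2)q_F, so π_F = (409/2 - (1/2)q_F)q_F - 39q_F.
Maximising: ∂π_F/∂q_F = 331/2 - q_F = 0, giving q_F = 331/2.
Then q_E = (305 - 331/2)/2 = 279/4.
Total output Q = 941/4, so price P = 357 - 941/4 = 487/4.

121.75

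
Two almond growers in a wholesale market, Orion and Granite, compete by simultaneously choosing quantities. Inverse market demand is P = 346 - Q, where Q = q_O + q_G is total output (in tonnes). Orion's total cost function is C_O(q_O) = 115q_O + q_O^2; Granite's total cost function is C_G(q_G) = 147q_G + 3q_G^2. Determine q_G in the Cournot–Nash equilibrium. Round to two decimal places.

18.23

Orion's profit: π_O = (346 - Q)q_O - (115q_O + q_O²). Setting ∂π_O/∂q_O = 0: 231 - 4q_O - (q_G) = 0.
Granite's first-order condition: 199 - 8q_G - (q_O) = 0.
Best responses: q_O = (231 - q_G)/4, q_G = (199 - q_O)/8.
Solving the pair: q_O = 1649/31, q_G = 565/31.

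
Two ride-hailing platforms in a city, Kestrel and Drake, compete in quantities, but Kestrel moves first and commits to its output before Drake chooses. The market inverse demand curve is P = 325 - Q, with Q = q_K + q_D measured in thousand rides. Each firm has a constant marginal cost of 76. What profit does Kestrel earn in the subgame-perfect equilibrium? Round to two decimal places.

7750.13

The follower Drake best-responds to any q_K: π_D = (325 - Q)q_D - 76q_D.
∂π_D/∂q_D = 249 - q_K - 2q_D = 0 gives the reaction function q_D = (249 - q_K)/2.
Kestrel substitutes q_D(q_K) into its own profit: π_K = q_K(325 - q_K - (249 - q_K)/2) - 76q_K = (401/2 - (1/2)q_K)q_K - 76q_K.
Leader FOC: 249/2 - q_K = 0, so q_K = 249/2.
Then q_D = (249 - 249/2)/2 = 249/4.
Price P = 325 - 747/4 = 553/4.
Kestrel's profit: (553/4 - 76)·(249/2) = 7750.1250.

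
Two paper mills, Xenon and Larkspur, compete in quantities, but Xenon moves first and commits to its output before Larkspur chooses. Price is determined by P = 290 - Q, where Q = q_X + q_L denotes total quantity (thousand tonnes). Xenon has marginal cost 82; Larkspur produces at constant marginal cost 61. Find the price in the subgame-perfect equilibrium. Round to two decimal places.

The follower Larkspur best-responds to any q_X: π_L = (290 - Q)q_L - 61q_L.
Setting the follower's marginal profit to zero, 229 - q_X - 2q_L = 0, i.e. q_L = (229 - q_X)/2.
Xenon substitutes q_L(q_X) into its own profit: π_X = q_X(290 - q_X - (229 - q_X)/2) - 82q_X = (351/2 - (1/2)q_X)q_X - 82q_X.
The leader's first-order condition 187/2 - q_X = 0 yields q_X = 187/2.
Then q_L = (229 - 187/2)/2 = 271/4.
Total output Q = 645/4, so price P = 290 - 645/4 = 515/4.

128.75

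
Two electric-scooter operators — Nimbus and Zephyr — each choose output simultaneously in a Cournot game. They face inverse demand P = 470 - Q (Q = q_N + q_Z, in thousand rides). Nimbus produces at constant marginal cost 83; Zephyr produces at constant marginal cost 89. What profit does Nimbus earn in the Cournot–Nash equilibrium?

17161

Nimbus's profit: π_N = (470 - Q)q_N - (83q_N). Setting ∂π_N/∂q_N = 0: 387 - 2q_N - (q_Z) = 0.
Zephyr's profit: π_Z = (470 - Q)q_Z - (89q_Z). Setting ∂π_Z/∂q_Z = 0: 381 - 2q_Z - (q_N) = 0.
Rearranging gives the reaction functions q_N = (387 - q_Z)/2 and q_Z = (381 - q_N)/2.
Solving the pair: q_N = 131, q_Z = 125.
Price P = 470 - 256 = 214.
Nimbus's profit: (214 - 83)·131 = 17161.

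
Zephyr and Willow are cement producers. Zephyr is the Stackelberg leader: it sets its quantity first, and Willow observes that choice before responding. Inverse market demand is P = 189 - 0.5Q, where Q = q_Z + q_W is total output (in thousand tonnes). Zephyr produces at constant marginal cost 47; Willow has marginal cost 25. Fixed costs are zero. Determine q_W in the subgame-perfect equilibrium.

104

Solve by backward induction. Given q_Z, the follower Willow maximises π_W = (189 - (1/2)q_Z - (1/2)q_W)q_W - 25q_W.
Setting the follower's marginal profit to zero, 164 - (1/2)q_Z - q_W = 0, i.e. q_W = (164 - (1/2)q_Z).
Zephyr substitutes q_W(q_Z) into its own profit: π_Z = q_Z(189 - (1/2)q_Z - (164 - (1/2)q_Z)/2) - 47q_Z = (107 - (1/4)q_Z)q_Z - 47q_Z.
The leader's first-order condition 60 - (1/2)q_Z = 0 yields q_Z = 120.
Then q_W = (164 - (1/2)·120) = 104.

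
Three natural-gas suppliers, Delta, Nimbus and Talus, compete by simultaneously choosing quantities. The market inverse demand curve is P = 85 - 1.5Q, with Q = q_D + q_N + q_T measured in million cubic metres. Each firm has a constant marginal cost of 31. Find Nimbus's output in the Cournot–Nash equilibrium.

9

Each firm earns π_i = (85 - 1.5Q)q_i - 31q_i.
Setting ∂π_i/∂q_i = 0 with rivals' quantities fixed: 54 - 3q_i - (3/2)·Σ_{j≠i} q_j = 0.
With identical firms every q_j equals q_i, so Σ_{j≠i} q_j = 2q_i and 54 = 6q_i, giving q_i = 9.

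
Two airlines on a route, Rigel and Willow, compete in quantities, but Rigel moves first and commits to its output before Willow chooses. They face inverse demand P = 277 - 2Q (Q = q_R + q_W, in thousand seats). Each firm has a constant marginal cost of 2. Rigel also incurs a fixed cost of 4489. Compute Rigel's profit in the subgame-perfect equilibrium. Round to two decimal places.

237.56

The follower Willow best-responds to any q_R: π_W = (277 - 2Q)q_W - 2q_W.
Follower FOC: 275 - 2q_R - 4q_W = 0, so q_W(q_R) = (275 - 2q_R)/4.
Rigel substitutes q_W(q_R) into its own profit: π_R = q_R(277 - 2q_R - (275 - 2q_R)/2) - 2q_R = (279/2 - q_R)q_R - 2q_R.
Leader FOC: 275/2 - 2q_R = 0, so q_R = 275/4.
Then q_W = (275 - 2·(275/4))/4 = 275/8.
Price P = 277 - 2·(825/8) = 283/4.
Rigel's profit: (283/4 - 2)·(275/4) - 4489 = 237.5625.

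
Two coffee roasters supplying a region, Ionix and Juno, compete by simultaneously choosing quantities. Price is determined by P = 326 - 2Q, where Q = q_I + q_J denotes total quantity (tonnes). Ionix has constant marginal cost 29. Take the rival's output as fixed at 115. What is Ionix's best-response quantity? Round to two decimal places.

With the rival's output fixed at 115, Ionix's profit is π_I = (326 - 2·115 - 2q_I)q_I - (29q_I) = (96 - 2q_I)q_I - (29q_I).
∂π_I/∂q_I = 67 - 4q_I = 0, so q_I = 67/4.

16.75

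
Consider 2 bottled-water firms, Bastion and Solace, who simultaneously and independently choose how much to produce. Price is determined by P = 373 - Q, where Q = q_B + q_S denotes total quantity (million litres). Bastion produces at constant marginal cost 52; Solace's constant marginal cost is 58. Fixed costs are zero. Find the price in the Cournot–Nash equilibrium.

Bastion's profit: π_B = (373 - Q)q_B - (52q_B). Setting ∂π_B/∂q_B = 0: 321 - 2q_B - (q_S) = 0.
Solace's profit: π_S = (373 - Q)q_S - (58q_S). Setting ∂π_S/∂q_S = 0: 315 - 2q_S - (q_B) = 0.
So q_B = (321 - q_S)/2 and q_S = (315 - q_B)/2.
Solving the pair: q_B = 109, q_S = 103.
Total output Q = 212, so price P = 373 - 212 = 161.

161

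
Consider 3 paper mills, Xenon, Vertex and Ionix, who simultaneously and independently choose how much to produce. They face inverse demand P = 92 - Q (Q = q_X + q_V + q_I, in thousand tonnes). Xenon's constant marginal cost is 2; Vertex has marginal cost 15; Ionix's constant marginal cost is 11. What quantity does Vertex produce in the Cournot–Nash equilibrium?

Xenon's profit: π_X = (92 - Q)q_X - (2q_X). Setting ∂π_X/∂q_X = 0: 90 - 2q_X - (q_V + q_I) = 0.
Vertex's profit: π_V = (92 - Q)q_V - (15q_V). Setting ∂π_V/∂q_V = 0: 77 - 2q_V - (q_X + q_I) = 0.
Ionix's first-order condition: 81 - 2q_I - (q_X + q_V) = 0.
Adding the 3 first-order conditions: 248 − 4Q = 0, so Q = 62.
Back-substituting: q_X = (90 − 62) = 28, q_V = (77 − 62) = 15, q_I = (81 − 62) = 19.

15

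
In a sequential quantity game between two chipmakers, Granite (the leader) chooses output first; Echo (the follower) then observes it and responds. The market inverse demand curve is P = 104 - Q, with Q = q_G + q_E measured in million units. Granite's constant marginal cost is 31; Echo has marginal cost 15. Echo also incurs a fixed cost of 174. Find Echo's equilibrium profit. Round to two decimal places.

The follower Echo best-responds to any q_G: π_E = (104 - Q)q_E - 15q_E.
Follower FOC: 89 - q_G - 2q_E = 0, so q_E(q_G) = (89 - q_G)/2.
Granite substitutes q_E(q_G) into its own profit: π_G = q_G(104 - q_G - (89 - q_G)/2) - 31q_G = (119/2 - (1/2)q_G)q_G - 31q_G.
The leader's first-order condition 57/2 - q_G = 0 yields q_G = 57/2.
Then q_E = (89 - 57/2)/2 = 121/4.
Price P = 104 - 235/4 = 181/4.
Echo's profit: (181/4 - 15)·(121/4) - 174 = 741.0625.

741.06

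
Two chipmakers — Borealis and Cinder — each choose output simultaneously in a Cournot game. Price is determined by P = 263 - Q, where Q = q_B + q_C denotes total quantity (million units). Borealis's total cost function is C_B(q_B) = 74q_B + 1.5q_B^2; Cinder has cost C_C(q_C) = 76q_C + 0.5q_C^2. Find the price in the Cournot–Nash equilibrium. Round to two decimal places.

Borealis's profit: π_B = (263 - Q)q_B - (74q_B + (3/2)q_B²). Setting ∂π_B/∂q_B = 0: 189 - 5q_B - (q_C) = 0.
Cinder's profit: π_C = (263 - Q)q_C - (76q_C + (1/2)q_C²). Setting ∂π_C/∂q_C = 0: 187 - 3q_C - (q_B) = 0.
So q_B = (189 - q_C)/5 and q_C = (187 - q_B)/3.
Substituting one into the other gives q_B = 190/7 and q_C = 373/7.
Total output Q = 563/7, so price P = 263 - 563/7 = 1278/7.

182.57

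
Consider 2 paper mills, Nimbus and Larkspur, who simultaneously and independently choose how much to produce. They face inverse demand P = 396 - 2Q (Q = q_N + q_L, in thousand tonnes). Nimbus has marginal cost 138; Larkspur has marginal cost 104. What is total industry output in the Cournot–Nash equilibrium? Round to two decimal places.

Nimbus's profit: π_N = (396 - 2Q)q_N - (138q_N). Setting ∂π_N/∂q_N = 0: 258 - 4q_N - 2(q_L) = 0.
Larkspur's first-order condition: 292 - 4q_L - 2(q_N) = 0.
So q_N = (258 - 2q_L)/4 and q_L = (292 - 2q_N)/4.
Solving the pair: q_N = 112/3, q_L = 163/3.
Total output Q = 112/3 + 163/3 = 275/3.

91.67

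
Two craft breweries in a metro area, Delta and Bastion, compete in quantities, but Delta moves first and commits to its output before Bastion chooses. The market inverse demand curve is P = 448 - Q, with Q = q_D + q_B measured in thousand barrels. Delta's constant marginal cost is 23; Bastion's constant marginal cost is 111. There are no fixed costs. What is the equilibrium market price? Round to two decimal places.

The follower Bastion best-responds to any q_D: π_B = (448 - Q)q_B - 111q_B.
Setting the follower's marginal profit to zero, 337 - q_D - 2q_B = 0, i.e. q_B = (337 - q_D)/2.
The leader anticipates this reaction. Substituting into P = 448 - Q gives P = 559/2 - (1/2)q_D, so π_D = (559/2 - (1/2)q_D)q_D - 23q_D.
The leader's first-order condition 513/2 - q_D = 0 yields q_D = 513/2.
Then q_B = (337 - 513/2)/2 = 161/4.
Total output Q = 1187/4, so price P = 448 - 1187/4 = 605/4.

151.25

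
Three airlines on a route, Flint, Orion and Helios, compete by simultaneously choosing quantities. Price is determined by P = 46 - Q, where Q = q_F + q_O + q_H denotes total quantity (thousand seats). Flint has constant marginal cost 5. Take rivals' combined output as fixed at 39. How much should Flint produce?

With rivals' combined output fixed at 39, Flint's profit is π_F = (46 - 39 - q_F)q_F - (5q_F) = (7 - q_F)q_F - (5q_F).
∂π_F/∂q_F = 2 - 2q_F = 0, so q_F = 1.

1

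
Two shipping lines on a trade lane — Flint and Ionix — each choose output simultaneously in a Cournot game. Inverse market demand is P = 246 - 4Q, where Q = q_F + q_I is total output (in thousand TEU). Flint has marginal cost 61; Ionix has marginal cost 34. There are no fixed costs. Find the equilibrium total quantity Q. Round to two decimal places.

33.08

Flint's profit: π_F = (246 - 4Q)q_F - (61q_F). Setting ∂π_F/∂q_F = 0: 185 - 8q_F - 4(q_I) = 0.
Ionix's first-order condition: 212 - 8q_I - 4(q_F) = 0.
Best responses: q_F = (185 - 4q_I)/8, q_I = (212 - 4q_F)/8.
Substituting one into the other gives q_F = 79/6 and q_I = 239/12.
Total output Q = 79/6 + 239/12 = 397/12.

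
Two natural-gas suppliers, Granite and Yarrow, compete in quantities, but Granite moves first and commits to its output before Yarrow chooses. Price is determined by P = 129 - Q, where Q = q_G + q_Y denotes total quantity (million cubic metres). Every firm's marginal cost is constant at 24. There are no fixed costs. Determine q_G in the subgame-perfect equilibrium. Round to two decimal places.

52.50

The follower Yarrow best-responds to any q_G: π_Y = (129 - Q)q_Y - 24q_Y.
∂π_Y/∂q_Y = 105 - q_G - 2q_Y = 0 gives the reaction function q_Y = (105 - q_G)/2.
Granite substitutes q_Y(q_G) into its own profit: π_G = q_G(129 - q_G - (105 - q_G)/2) - 24q_G = (153/2 - (1/2)q_G)q_G - 24q_G.
Maximising: ∂π_G/∂q_G = 105/2 - q_G = 0, giving q_G = 105/2.
Then q_Y = (105 - 105/2)/2 = 105/4.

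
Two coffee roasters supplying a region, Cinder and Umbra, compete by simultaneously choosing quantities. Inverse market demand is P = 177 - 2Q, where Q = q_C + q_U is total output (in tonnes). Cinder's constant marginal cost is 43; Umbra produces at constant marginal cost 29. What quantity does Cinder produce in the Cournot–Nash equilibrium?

20

Cinder's profit: π_C = (177 - 2Q)q_C - (43q_C). Setting ∂π_C/∂q_C = 0: 134 - 4q_C - 2(q_U) = 0.
Umbra's first-order condition: 148 - 4q_U - 2(q_C) = 0.
So q_C = (134 - 2q_U)/4 and q_U = (148 - 2q_C)/4.
Solving the pair: q_C = 20, q_U = 27.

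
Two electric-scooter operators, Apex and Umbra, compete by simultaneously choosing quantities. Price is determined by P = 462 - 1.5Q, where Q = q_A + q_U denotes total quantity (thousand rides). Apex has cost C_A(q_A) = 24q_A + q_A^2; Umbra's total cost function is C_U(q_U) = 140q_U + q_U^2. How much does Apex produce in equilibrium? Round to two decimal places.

75.03

Apex's profit: π_A = (462 - 1.5Q)q_A - (24q_A + q_A²). Setting ∂π_A/∂q_A = 0: 438 - 5q_A - (3/2)(q_U) = 0.
Umbra's first-order condition: 322 - 5q_U - (3/2)(q_A) = 0.
Rearranging gives the reaction functions q_A = (438 - (3/2)q_U)/5 and q_U = (322 - (3/2)q_A)/5.
Substituting one into the other gives q_A = 75.0330 and q_U = 41.8901.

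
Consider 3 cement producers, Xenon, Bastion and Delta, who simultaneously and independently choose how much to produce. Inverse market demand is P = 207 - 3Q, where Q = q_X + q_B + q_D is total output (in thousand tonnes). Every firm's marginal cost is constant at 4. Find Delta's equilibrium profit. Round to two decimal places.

Each firm earns π_i = (207 - 3Q)q_i - 4q_i.
First-order condition (treating rivals' output as given): 203 - 6q_i - 3·Σ_{j≠i} q_j = 0.
By symmetry each firm produces the same amount; substituting Σ_{j≠i} q_j = 2q_i yields q_i = 203/12.
Price P = 207 - 3·(203/4) = 219/4.
Delta's profit: (219/4 - 4)·(203/12) = 858.5208.

858.52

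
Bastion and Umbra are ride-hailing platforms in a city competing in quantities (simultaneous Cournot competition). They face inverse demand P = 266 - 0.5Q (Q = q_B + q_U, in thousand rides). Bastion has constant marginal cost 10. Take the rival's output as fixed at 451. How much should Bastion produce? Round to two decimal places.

30.50

With the rival's output fixed at 451, Bastion's profit is π_B = (266 - (1/2)·451 - (1/2)q_B)q_B - (10q_B) = (81/2 - (1/2)q_B)q_B - (10q_B).
∂π_B/∂q_B = 61/2 - q_B = 0, so q_B = 61/2.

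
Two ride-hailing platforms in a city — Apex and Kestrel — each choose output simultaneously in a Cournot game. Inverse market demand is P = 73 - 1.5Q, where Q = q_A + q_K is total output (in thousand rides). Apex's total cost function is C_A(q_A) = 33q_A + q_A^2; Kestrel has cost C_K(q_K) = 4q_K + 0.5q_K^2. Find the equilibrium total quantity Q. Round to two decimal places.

19.24

Apex's profit: π_A = (73 - 1.5Q)q_A - (33q_A + q_A²). Setting ∂π_A/∂q_A = 0: 40 - 5q_A - (3/2)(q_K) = 0.
Kestrel's profit: π_K = (73 - 1.5Q)q_K - (4q_K + (1/2)q_K²). Setting ∂π_K/∂q_K = 0: 69 - 4q_K - (3/2)(q_A) = 0.
Best responses: q_A = (40 - (3/2)q_K)/5, q_K = (69 - (3/2)q_A)/4.
Solving the pair: q_A = 226/71, q_K = 1140/71.
Total output Q = 226/71 + 1140/71 = 1366/71.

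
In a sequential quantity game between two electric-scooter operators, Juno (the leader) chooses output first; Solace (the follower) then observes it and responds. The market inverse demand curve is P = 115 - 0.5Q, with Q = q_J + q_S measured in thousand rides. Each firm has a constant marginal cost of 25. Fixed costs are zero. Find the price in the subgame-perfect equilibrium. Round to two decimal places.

47.50

Solve by backward induction. Given q_J, the follower Solace maximises π_S = (115 - (1/2)q_J - (1/2)q_S)q_S - 25q_S.
Follower FOC: 90 - (1/2)q_J - q_S = 0, so q_S(q_J) = (90 - (1/2)q_J).
The leader anticipates this reaction. Substituting into P = 115 - 0.5Q gives P = 70 - (1/4)q_J, so π_J = (70 - (1/4)q_J)q_J - 25q_J.
Leader FOC: 45 - (1/2)q_J = 0, so q_J = 90.
Then q_S = (90 - (1/2)·90) = 45.
Total output Q = 135, so price P = 115 - (1/2)·135 = 95/2.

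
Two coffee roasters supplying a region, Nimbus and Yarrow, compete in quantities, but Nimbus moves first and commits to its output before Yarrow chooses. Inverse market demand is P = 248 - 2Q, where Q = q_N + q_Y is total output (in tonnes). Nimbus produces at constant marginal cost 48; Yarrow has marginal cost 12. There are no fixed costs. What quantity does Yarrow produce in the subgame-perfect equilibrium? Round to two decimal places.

38.50

The follower Yarrow best-responds to any q_N: π_Y = (248 - 2Q)q_Y - 12q_Y.
Setting the follower's marginal profit to zero, 236 - 2q_N - 4q_Y = 0, i.e. q_Y = (236 - 2q_N)/4.
The leader anticipates this reaction. Substituting into P = 248 - 2Q gives P = 130 - q_N, so π_N = (130 - q_N)q_N - 48q_N.
The leader's first-order condition 82 - 2q_N = 0 yields q_N = 41.
Then q_Y = (236 - 2·41)/4 = 77/2.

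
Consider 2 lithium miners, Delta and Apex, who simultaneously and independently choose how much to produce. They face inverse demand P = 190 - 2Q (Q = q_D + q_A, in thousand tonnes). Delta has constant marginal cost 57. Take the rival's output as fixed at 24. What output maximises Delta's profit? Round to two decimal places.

21.25

With the rival's output fixed at 24, Delta's profit is π_D = (190 - 2·24 - 2q_D)q_D - (57q_D) = (142 - 2q_D)q_D - (57q_D).
∂π_D/∂q_D = 85 - 4q_D = 0, so q_D = 85/4.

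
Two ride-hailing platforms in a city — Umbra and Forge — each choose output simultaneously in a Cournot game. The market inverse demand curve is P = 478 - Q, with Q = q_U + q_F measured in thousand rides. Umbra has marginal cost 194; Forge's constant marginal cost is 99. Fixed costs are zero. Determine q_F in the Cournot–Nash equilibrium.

158

Umbra's profit: π_U = (478 - Q)q_U - (194q_U). Setting ∂π_U/∂q_U = 0: 284 - 2q_U - (q_F) = 0.
Forge's first-order condition: 379 - 2q_F - (q_U) = 0.
Rearranging gives the reaction functions q_U = (284 - q_F)/2 and q_F = (379 - q_U)/2.
Solving the pair: q_U = 63, q_F = 158.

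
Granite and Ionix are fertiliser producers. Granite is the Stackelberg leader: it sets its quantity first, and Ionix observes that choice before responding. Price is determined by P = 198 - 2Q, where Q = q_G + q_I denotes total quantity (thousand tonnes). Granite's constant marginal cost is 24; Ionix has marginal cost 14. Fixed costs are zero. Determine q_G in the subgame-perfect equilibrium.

Solve by backward induction. Given q_G, the follower Ionix maximises π_I = (198 - 2q_G - 2q_I)q_I - 14q_I.
∂π_I/∂q_I = 184 - 2q_G - 4q_I = 0 gives the reaction function q_I = (184 - 2q_G)/4.
The leader anticipates this reaction. Substituting into P = 198 - 2Q gives P = 106 - q_G, so π_G = (106 - q_G)q_G - 24q_G.
Maximising: ∂π_G/∂q_G = 82 - 2q_G = 0, giving q_G = 41.
Then q_I = (184 - 2·41)/4 = 51/2.

41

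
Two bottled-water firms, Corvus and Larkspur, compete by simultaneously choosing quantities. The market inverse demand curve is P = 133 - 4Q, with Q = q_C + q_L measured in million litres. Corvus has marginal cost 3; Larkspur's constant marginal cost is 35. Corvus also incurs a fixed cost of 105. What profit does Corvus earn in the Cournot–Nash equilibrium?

624

Corvus's profit: π_C = (133 - 4Q)q_C - (3q_C). Setting ∂π_C/∂q_C = 0: 130 - 8q_C - 4(q_L) = 0.
Larkspur's profit: π_L = (133 - 4Q)q_L - (35q_L). Setting ∂π_L/∂q_L = 0: 98 - 8q_L - 4(q_C) = 0.
Best responses: q_C = (130 - 4q_L)/8, q_L = (98 - 4q_C)/8.
Substituting one into the other gives q_C = 27/2 and q_L = 11/2.
Price P = 133 - 4·19 = 57.
Corvus's profit: (57 - 3)·(27/2) - 105 = 624.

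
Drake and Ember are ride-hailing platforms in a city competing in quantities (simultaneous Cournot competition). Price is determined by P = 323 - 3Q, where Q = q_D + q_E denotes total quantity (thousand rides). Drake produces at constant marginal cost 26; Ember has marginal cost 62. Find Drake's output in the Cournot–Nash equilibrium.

37

Drake's profit: π_D = (323 - 3Q)q_D - (26q_D). Setting ∂π_D/∂q_D = 0: 297 - 6q_D - 3(q_E) = 0.
Ember's profit: π_E = (323 - 3Q)q_E - (62q_E). Setting ∂π_E/∂q_E = 0: 261 - 6q_E - 3(q_D) = 0.
Best responses: q_D = (297 - 3q_E)/6, q_E = (261 - 3q_D)/6.
Solving the pair: q_D = 37, q_E = 25.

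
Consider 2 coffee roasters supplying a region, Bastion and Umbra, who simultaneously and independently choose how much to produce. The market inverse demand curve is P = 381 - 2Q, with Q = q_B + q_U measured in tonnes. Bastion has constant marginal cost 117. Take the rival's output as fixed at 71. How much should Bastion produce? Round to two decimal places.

30.50

With the rival's output fixed at 71, Bastion's profit is π_B = (381 - 2·71 - 2q_B)q_B - (117q_B) = (239 - 2q_B)q_B - (117q_B).
∂π_B/∂q_B = 122 - 4q_B = 0, so q_B = 61/2.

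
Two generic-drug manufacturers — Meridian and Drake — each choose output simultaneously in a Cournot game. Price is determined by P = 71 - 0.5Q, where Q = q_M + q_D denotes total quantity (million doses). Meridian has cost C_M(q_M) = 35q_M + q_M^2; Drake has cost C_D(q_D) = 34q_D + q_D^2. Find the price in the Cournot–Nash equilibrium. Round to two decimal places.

60.57

Meridian's profit: π_M = (71 - 0.5Q)q_M - (35q_M + q_M²). Setting ∂π_M/∂q_M = 0: 36 - 3q_M - (1/2)(q_D) = 0.
Drake's profit: π_D = (71 - 0.5Q)q_D - (34q_D + q_D²). Setting ∂π_D/∂q_D = 0: 37 - 3q_D - (1/2)(q_M) = 0.
Best responses: q_M = (36 - (1/2)q_D)/3, q_D = (37 - (1/2)q_M)/3.
Solving the pair: q_M = 358/35, q_D = 372/35.
Total output Q = 146/7, so price P = 71 - (1/2)·(146/7) = 424/7.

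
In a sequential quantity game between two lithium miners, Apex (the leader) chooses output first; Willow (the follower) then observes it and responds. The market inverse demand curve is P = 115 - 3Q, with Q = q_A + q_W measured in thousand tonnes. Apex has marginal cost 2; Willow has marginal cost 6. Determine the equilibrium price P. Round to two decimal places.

31.25

Solve by backward induction. Given q_A, the follower Willow maximises π_W = (115 - 3q_A - 3q_W)q_W - 6q_W.
∂π_W/∂q_W = 109 - 3q_A - 6q_W = 0 gives the reaction function q_W = (109 - 3q_A)/6.
Apex substitutes q_W(q_A) into its own profit: π_A = q_A(115 - 3q_A - (109 - 3q_A)/2) - 2q_A = (121/2 - (3/2)q_A)q_A - 2q_A.
The leader's first-order condition 117/2 - 3q_A = 0 yields q_A = 39/2.
Then q_W = (109 - 3·(39/2))/6 = 101/12.
Total output Q = 335/12, so price P = 115 - 3·(335/12) = 125/4.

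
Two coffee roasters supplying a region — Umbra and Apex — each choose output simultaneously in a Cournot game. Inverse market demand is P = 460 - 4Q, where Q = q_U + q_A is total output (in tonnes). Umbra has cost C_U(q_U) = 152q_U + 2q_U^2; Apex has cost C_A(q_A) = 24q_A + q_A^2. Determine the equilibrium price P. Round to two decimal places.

254.77

Umbra's profit: π_U = (460 - 4Q)q_U - (152q_U + 2q_U²). Setting ∂π_U/∂q_U = 0: 308 - 12q_U - 4(q_A) = 0.
Apex's profit: π_A = (460 - 4Q)q_A - (24q_A + q_A²). Setting ∂π_A/∂q_A = 0: 436 - 10q_A - 4(q_U) = 0.
Rearranging gives the reaction functions q_U = (308 - 4q_A)/12 and q_A = (436 - 4q_U)/10.
Solving the pair: q_U = 167/13, q_A = 500/13.
Total output Q = 667/13, so price P = 460 - 4·(667/13) = 254.7692.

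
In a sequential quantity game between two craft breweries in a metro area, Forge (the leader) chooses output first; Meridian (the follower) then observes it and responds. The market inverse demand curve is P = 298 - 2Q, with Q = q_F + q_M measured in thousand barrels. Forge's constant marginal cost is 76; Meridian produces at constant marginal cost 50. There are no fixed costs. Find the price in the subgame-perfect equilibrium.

125

The follower Meridian best-responds to any q_F: π_M = (298 - 2Q)q_M - 50q_M.
Setting the follower's marginal profit to zero, 248 - 2q_F - 4q_M = 0, i.e. q_M = (248 - 2q_F)/4.
Forge substitutes q_M(q_F) into its own profit: π_F = q_F(298 - 2q_F - (248 - 2q_F)/2) - 76q_F = (174 - q_F)q_F - 76q_F.
The leader's first-order condition 98 - 2q_F = 0 yields q_F = 49.
Then q_M = (248 - 2·49)/4 = 75/2.
Total output Q = 173/2, so price P = 298 - 2·(173/2) = 125.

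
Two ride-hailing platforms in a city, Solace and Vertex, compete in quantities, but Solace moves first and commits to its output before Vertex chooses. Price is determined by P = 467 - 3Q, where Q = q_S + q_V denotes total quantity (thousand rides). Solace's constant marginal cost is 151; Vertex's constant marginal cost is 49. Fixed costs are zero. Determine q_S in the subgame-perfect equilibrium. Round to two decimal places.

35.67

Solve by backward induction. Given q_S, the follower Vertex maximises π_V = (467 - 3q_S - 3q_V)q_V - 49q_V.
Follower FOC: 418 - 3q_S - 6q_V = 0, so q_V(q_S) = (418 - 3q_S)/6.
Solace substitutes q_V(q_S) into its own profit: π_S = q_S(467 - 3q_S - (418 - 3q_S)/2) - 151q_S = (258 - (3/2)q_S)q_S - 151q_S.
Leader FOC: 107 - 3q_S = 0, so q_S = 107/3.
Then q_V = (418 - 3·(107/3))/6 = 311/6.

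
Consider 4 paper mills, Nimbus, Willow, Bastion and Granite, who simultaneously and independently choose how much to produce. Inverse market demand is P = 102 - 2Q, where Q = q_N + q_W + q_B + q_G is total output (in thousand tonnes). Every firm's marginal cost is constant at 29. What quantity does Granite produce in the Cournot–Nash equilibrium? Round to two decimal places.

7.30

A representative firm's profit is π_i = q_i(102 - 2Q) - 29q_i.
First-order condition (treating rivals' output as given): 73 - 4q_i - 2·Σ_{j≠i} q_j = 0.
By symmetry each firm produces the same amount; substituting Σ_{j≠i} q_j = 3q_i yields q_i = 73/10.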